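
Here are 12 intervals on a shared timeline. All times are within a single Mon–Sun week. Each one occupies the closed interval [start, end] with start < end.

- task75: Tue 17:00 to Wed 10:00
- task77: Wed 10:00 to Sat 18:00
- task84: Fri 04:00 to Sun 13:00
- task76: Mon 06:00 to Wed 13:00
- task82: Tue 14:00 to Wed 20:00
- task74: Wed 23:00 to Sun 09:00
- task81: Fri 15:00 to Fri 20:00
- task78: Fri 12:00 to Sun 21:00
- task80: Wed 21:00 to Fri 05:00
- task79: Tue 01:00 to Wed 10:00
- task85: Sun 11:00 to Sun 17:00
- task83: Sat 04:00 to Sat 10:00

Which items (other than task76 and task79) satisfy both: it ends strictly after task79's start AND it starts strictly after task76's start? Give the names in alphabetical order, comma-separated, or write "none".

task74, task75, task77, task78, task80, task81, task82, task83, task84, task85

Conditions: its end is strictly after task79's start (X.end > Tue 01:00) AND its start is strictly after task76's start (X.start > Mon 06:00).
task74: end Sun 09:00 > Tue 01:00? ✓; start Wed 23:00 > Mon 06:00? ✓ → yes.
task75: end Wed 10:00 > Tue 01:00? ✓; start Tue 17:00 > Mon 06:00? ✓ → yes.
task77: end Sat 18:00 > Tue 01:00? ✓; start Wed 10:00 > Mon 06:00? ✓ → yes.
task78: end Sun 21:00 > Tue 01:00? ✓; start Fri 12:00 > Mon 06:00? ✓ → yes.
task80: end Fri 05:00 > Tue 01:00? ✓; start Wed 21:00 > Mon 06:00? ✓ → yes.
task81: end Fri 20:00 > Tue 01:00? ✓; start Fri 15:00 > Mon 06:00? ✓ → yes.
task82: end Wed 20:00 > Tue 01:00? ✓; start Tue 14:00 > Mon 06:00? ✓ → yes.
task83: end Sat 10:00 > Tue 01:00? ✓; start Sat 04:00 > Mon 06:00? ✓ → yes.
task84: end Sun 13:00 > Tue 01:00? ✓; start Fri 04:00 > Mon 06:00? ✓ → yes.
task85: end Sun 17:00 > Tue 01:00? ✓; start Sun 11:00 > Mon 06:00? ✓ → yes.
Result: task74, task75, task77, task78, task80, task81, task82, task83, task84, task85.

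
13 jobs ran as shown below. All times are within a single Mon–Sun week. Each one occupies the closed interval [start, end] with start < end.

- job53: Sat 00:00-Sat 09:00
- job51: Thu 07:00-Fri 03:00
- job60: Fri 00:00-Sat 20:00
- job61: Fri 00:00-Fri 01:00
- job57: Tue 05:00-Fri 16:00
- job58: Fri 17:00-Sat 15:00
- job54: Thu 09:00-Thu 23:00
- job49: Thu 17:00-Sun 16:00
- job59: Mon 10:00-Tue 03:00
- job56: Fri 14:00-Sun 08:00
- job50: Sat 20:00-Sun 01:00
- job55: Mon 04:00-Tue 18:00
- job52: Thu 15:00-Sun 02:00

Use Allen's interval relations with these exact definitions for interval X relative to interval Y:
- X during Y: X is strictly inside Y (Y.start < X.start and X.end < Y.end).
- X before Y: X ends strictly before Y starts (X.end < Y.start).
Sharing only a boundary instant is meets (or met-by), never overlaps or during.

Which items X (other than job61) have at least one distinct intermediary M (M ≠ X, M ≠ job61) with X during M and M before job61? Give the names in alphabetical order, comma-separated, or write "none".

job59

Target job61 = [Fri 00:00, Fri 01:00].
Intermediaries M with M before job61: job54, job55, job59.
Via job54 — items with X during job54: none.
Via job55 — items with X during job55: job59.
Via job59 — items with X during job59: none.
Union: job59.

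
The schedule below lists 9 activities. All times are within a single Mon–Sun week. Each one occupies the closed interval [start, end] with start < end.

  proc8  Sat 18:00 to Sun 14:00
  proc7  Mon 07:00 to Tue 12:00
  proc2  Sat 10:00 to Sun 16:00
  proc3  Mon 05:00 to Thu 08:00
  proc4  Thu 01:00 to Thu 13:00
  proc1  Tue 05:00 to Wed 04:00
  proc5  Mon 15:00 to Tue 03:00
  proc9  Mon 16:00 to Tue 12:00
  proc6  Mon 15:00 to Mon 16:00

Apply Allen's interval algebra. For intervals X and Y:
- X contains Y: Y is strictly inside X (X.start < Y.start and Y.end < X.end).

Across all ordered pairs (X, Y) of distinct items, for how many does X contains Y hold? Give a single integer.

8

Checking all 72 ordered pairs for relation 'contains'; matching pairs in alphabetical order:
(proc2, proc8): proc2 contains proc8 ✓
(proc3, proc1): proc3 contains proc1 ✓
(proc3, proc5): proc3 contains proc5 ✓
(proc3, proc6): proc3 contains proc6 ✓
(proc3, proc7): proc3 contains proc7 ✓
(proc3, proc9): proc3 contains proc9 ✓
(proc7, proc5): proc7 contains proc5 ✓
(proc7, proc6): proc7 contains proc6 ✓
Count: 8.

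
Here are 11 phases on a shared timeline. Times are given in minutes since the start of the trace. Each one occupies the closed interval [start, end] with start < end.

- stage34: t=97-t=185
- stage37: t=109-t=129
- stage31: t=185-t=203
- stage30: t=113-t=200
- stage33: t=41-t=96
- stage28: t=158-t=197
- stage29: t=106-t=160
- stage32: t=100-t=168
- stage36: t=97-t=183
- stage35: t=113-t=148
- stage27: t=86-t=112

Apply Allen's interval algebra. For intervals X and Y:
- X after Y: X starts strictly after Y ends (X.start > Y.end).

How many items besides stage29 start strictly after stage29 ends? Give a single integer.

1

Target stage29 = [t=106, t=160].
stage27 [t=86, t=112] → overlaps → no.
stage28 [t=158, t=197] → overlapped-by → no.
stage30 [t=113, t=200] → overlapped-by → no.
stage31 [t=185, t=203] → after → counts.
stage32 [t=100, t=168] → contains → no.
stage33 [t=41, t=96] → before → no.
stage34 [t=97, t=185] → contains → no.
stage35 [t=113, t=148] → during → no.
stage36 [t=97, t=183] → contains → no.
stage37 [t=109, t=129] → during → no.
Total: 1.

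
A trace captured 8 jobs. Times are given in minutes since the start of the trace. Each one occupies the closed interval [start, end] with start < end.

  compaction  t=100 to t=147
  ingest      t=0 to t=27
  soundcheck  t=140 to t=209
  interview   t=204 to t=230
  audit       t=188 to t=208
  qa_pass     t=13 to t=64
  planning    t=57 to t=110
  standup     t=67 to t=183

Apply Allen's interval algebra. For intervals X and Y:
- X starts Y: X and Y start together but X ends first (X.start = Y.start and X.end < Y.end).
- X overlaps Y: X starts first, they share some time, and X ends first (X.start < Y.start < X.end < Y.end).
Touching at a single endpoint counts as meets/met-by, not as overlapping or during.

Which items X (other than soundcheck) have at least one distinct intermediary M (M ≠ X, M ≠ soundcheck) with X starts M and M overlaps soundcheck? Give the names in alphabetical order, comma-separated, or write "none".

Target soundcheck = [t=140, t=209].
Intermediaries M with M overlaps soundcheck: compaction, standup.
Via compaction — items with X starts compaction: none.
Via standup — items with X starts standup: none.
Union: none.

none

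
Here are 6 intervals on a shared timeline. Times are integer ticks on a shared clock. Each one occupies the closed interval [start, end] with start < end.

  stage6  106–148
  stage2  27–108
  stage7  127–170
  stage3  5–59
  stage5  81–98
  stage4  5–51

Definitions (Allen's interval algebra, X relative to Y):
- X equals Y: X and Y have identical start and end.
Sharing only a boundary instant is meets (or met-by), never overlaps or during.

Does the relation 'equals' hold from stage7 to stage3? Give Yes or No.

stage7 = [127, 170], stage3 = [5, 59].
Actual relation of stage7 to stage3: after.
Asked whether 'equals' holds → No.

No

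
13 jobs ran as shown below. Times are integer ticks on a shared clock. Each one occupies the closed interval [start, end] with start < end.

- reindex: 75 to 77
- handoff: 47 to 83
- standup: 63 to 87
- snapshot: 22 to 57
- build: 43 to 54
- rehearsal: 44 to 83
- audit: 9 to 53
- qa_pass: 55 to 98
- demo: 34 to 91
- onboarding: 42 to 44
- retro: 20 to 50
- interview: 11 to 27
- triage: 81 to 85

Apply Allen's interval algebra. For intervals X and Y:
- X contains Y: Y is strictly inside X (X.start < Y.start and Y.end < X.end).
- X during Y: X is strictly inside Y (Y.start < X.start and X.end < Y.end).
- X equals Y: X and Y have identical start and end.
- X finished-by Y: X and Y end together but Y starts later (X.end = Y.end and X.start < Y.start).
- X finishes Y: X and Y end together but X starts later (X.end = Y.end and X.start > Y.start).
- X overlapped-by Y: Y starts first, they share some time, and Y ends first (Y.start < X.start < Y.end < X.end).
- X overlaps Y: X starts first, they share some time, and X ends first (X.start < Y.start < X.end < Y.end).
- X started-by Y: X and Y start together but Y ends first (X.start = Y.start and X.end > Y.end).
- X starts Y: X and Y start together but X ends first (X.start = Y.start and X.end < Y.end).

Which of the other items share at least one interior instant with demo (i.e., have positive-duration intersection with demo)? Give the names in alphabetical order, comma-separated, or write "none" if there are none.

audit, build, handoff, onboarding, qa_pass, rehearsal, reindex, retro, snapshot, standup, triage

Target demo = [34, 91].
audit [9, 53] → overlaps → yes.
build [43, 54] → during → yes.
handoff [47, 83] → during → yes.
interview [11, 27] → before → no.
onboarding [42, 44] → during → yes.
qa_pass [55, 98] → overlapped-by → yes.
rehearsal [44, 83] → during → yes.
reindex [75, 77] → during → yes.
retro [20, 50] → overlaps → yes.
snapshot [22, 57] → overlaps → yes.
standup [63, 87] → during → yes.
triage [81, 85] → during → yes.
Result: audit, build, handoff, onboarding, qa_pass, rehearsal, reindex, retro, snapshot, standup, triage.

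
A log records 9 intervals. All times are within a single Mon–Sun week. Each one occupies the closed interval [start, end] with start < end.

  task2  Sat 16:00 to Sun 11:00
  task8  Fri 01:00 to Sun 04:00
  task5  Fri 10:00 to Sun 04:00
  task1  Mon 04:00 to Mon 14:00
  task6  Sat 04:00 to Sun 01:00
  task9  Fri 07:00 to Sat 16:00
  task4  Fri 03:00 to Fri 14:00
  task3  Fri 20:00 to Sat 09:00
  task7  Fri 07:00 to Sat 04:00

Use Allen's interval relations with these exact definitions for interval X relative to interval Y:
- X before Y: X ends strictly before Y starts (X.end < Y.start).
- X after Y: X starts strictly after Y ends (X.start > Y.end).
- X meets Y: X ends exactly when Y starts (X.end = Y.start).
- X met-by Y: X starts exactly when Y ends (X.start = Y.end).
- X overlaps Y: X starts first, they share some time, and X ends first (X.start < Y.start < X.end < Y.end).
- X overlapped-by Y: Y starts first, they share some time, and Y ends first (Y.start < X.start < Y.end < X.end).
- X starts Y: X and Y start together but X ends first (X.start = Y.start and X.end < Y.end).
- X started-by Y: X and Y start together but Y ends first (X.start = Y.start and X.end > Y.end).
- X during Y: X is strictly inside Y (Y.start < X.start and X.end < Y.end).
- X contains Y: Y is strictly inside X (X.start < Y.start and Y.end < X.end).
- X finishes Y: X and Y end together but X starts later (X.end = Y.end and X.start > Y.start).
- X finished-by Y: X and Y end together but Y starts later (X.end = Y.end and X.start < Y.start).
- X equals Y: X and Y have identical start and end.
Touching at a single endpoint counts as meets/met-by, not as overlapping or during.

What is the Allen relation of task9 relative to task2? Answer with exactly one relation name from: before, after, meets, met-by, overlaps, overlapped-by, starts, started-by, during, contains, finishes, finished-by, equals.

task9 = [Fri 07:00, Sat 16:00]; task2 = [Sat 16:00, Sun 11:00].
Compare endpoints: task9.start < task2.start, task9.start < task2.end, task9.end = task2.start, task9.end < task2.end.
That pattern is 'meets'.

meets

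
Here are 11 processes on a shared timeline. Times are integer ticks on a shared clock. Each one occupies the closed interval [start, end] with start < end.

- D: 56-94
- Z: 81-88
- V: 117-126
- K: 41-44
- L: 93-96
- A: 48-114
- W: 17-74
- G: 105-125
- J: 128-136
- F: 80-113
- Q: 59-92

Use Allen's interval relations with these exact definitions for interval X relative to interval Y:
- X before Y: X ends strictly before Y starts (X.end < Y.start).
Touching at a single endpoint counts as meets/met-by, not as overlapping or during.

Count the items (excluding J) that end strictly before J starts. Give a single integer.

10

Target J = [128, 136].
A [48, 114] → before → counts.
D [56, 94] → before → counts.
F [80, 113] → before → counts.
G [105, 125] → before → counts.
K [41, 44] → before → counts.
L [93, 96] → before → counts.
Q [59, 92] → before → counts.
V [117, 126] → before → counts.
W [17, 74] → before → counts.
Z [81, 88] → before → counts.
Total: 10.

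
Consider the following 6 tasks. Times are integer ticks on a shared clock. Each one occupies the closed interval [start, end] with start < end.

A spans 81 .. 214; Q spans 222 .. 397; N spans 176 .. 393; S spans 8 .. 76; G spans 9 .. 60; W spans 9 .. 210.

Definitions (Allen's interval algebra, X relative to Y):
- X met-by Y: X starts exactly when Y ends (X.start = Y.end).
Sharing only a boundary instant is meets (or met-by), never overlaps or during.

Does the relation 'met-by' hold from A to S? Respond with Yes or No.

No

A = [81, 214], S = [8, 76].
Actual relation of A to S: after.
Asked whether 'met-by' holds → No.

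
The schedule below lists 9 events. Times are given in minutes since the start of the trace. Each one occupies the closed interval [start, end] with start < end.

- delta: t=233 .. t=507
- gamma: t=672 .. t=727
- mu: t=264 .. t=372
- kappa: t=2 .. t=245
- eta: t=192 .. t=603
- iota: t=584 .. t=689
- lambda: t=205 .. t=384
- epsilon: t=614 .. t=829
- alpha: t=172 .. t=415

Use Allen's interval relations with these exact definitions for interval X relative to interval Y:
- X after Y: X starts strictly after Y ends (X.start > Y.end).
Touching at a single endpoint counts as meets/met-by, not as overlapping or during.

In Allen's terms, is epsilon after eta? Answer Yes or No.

epsilon = [t=614, t=829], eta = [t=192, t=603].
Actual relation of epsilon to eta: after.
Asked whether 'after' holds → Yes.

Yes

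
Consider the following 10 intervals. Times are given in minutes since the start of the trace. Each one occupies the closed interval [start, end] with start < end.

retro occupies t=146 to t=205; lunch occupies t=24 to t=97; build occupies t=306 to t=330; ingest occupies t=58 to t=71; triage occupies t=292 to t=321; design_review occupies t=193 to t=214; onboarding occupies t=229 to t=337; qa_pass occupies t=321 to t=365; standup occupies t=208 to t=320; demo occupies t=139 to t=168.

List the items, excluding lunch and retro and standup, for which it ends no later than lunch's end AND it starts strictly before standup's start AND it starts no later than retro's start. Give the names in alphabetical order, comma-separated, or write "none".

Conditions: its end is no later than lunch's end (X.end <= t=97) AND its start is strictly before standup's start (X.start < t=208) AND its start is no later than retro's start (X.start <= t=146).
build: end t=330 <= t=97? ✗; start t=306 < t=208? ✗; start t=306 <= t=146? ✗ → no.
demo: end t=168 <= t=97? ✗; start t=139 < t=208? ✓; start t=139 <= t=146? ✓ → no.
design_review: end t=214 <= t=97? ✗; start t=193 < t=208? ✓; start t=193 <= t=146? ✗ → no.
ingest: end t=71 <= t=97? ✓; start t=58 < t=208? ✓; start t=58 <= t=146? ✓ → yes.
onboarding: end t=337 <= t=97? ✗; start t=229 < t=208? ✗; start t=229 <= t=146? ✗ → no.
qa_pass: end t=365 <= t=97? ✗; start t=321 < t=208? ✗; start t=321 <= t=146? ✗ → no.
triage: end t=321 <= t=97? ✗; start t=292 < t=208? ✗; start t=292 <= t=146? ✗ → no.
Result: ingest.

ingest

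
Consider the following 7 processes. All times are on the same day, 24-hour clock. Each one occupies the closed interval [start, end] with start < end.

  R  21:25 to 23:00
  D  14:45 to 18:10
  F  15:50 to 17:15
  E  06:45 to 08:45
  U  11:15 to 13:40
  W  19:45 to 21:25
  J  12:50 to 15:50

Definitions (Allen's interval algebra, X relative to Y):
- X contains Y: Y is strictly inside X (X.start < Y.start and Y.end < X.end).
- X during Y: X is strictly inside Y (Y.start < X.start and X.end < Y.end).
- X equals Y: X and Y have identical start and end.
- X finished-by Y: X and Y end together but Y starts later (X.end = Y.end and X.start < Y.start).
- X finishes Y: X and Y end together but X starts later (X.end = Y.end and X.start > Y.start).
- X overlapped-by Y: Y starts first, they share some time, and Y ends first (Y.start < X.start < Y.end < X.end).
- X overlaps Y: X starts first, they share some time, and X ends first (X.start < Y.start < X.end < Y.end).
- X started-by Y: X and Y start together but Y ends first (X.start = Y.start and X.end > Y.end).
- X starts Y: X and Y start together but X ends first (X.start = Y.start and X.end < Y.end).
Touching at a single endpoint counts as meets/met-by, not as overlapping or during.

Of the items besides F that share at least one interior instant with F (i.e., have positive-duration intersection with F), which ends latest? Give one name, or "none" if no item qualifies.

D

Target F = [15:50, 17:15].
D [14:45, 18:10] → contains → candidate.
E [06:45, 08:45] → before → excluded.
J [12:50, 15:50] → meets → excluded.
R [21:25, 23:00] → after → excluded.
U [11:15, 13:40] → before → excluded.
W [19:45, 21:25] → after → excluded.
Among candidates, latest end is 18:10 → D.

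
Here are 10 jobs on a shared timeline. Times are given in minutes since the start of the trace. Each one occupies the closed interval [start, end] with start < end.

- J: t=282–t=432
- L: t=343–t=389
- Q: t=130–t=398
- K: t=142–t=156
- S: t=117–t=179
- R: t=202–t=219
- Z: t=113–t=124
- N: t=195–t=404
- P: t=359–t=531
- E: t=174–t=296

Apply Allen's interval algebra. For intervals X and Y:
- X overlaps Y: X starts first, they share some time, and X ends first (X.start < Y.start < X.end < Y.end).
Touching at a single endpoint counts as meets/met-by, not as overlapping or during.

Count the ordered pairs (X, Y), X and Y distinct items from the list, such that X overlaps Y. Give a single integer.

Checking all 90 ordered pairs for relation 'overlaps'; matching pairs in alphabetical order:
(E, J): E overlaps J ✓
(E, N): E overlaps N ✓
(J, P): J overlaps P ✓
(L, P): L overlaps P ✓
(N, J): N overlaps J ✓
(N, P): N overlaps P ✓
(Q, J): Q overlaps J ✓
(Q, N): Q overlaps N ✓
(Q, P): Q overlaps P ✓
(S, E): S overlaps E ✓
(S, Q): S overlaps Q ✓
(Z, S): Z overlaps S ✓
Count: 12.

12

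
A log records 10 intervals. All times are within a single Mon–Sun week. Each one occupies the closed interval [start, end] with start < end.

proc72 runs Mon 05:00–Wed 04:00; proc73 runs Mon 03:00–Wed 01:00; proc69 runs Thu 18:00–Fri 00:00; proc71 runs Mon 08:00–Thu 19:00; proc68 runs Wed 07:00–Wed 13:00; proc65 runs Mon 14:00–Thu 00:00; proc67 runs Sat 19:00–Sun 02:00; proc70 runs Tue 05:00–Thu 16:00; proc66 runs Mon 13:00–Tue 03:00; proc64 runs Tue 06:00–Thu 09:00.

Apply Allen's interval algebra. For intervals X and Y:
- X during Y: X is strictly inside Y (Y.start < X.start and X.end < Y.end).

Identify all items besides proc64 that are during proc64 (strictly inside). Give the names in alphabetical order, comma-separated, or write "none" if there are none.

Target proc64 = [Tue 06:00, Thu 09:00].
proc65 [Mon 14:00, Thu 00:00] → overlaps → no.
proc66 [Mon 13:00, Tue 03:00] → before → no.
proc67 [Sat 19:00, Sun 02:00] → after → no.
proc68 [Wed 07:00, Wed 13:00] → during → yes.
proc69 [Thu 18:00, Fri 00:00] → after → no.
proc70 [Tue 05:00, Thu 16:00] → contains → no.
proc71 [Mon 08:00, Thu 19:00] → contains → no.
proc72 [Mon 05:00, Wed 04:00] → overlaps → no.
proc73 [Mon 03:00, Wed 01:00] → overlaps → no.
Result: proc68.

proc68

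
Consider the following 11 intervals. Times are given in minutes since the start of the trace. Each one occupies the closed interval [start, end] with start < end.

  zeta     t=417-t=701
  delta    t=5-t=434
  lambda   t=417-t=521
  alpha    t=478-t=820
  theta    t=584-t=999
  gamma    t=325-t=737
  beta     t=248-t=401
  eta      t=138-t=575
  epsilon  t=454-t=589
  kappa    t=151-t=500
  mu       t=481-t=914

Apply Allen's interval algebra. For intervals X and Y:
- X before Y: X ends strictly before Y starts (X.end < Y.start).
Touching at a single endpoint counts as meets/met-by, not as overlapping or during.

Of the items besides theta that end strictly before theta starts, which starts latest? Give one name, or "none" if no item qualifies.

lambda

Target theta = [t=584, t=999].
alpha [t=478, t=820] → overlaps → excluded.
beta [t=248, t=401] → before → candidate.
delta [t=5, t=434] → before → candidate.
epsilon [t=454, t=589] → overlaps → excluded.
eta [t=138, t=575] → before → candidate.
gamma [t=325, t=737] → overlaps → excluded.
kappa [t=151, t=500] → before → candidate.
lambda [t=417, t=521] → before → candidate.
mu [t=481, t=914] → overlaps → excluded.
zeta [t=417, t=701] → overlaps → excluded.
Among candidates, latest start is t=417 → lambda.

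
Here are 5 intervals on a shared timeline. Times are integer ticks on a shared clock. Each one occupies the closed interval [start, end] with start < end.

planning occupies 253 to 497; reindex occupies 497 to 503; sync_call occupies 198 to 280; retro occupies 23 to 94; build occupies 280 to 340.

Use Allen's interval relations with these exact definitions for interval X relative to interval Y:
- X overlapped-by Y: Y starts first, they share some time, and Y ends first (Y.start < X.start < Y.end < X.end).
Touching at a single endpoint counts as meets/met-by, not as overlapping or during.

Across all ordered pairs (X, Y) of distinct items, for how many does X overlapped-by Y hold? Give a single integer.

Checking all 20 ordered pairs for relation 'overlapped-by'; matching pairs in alphabetical order:
(planning, sync_call): planning overlapped-by sync_call ✓
Count: 1.

1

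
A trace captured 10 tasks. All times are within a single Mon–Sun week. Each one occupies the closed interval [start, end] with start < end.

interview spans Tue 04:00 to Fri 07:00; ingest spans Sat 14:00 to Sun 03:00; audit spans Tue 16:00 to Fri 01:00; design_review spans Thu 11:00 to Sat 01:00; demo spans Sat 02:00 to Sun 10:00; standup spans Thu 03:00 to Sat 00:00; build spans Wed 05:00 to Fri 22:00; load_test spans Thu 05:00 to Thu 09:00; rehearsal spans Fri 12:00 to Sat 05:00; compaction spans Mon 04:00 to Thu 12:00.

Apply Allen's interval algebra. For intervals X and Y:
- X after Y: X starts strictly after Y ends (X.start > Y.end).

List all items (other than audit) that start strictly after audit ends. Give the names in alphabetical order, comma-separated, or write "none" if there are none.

Target audit = [Tue 16:00, Fri 01:00].
build [Wed 05:00, Fri 22:00] → overlapped-by → no.
compaction [Mon 04:00, Thu 12:00] → overlaps → no.
demo [Sat 02:00, Sun 10:00] → after → yes.
design_review [Thu 11:00, Sat 01:00] → overlapped-by → no.
ingest [Sat 14:00, Sun 03:00] → after → yes.
interview [Tue 04:00, Fri 07:00] → contains → no.
load_test [Thu 05:00, Thu 09:00] → during → no.
rehearsal [Fri 12:00, Sat 05:00] → after → yes.
standup [Thu 03:00, Sat 00:00] → overlapped-by → no.
Result: demo, ingest, rehearsal.

demo, ingest, rehearsal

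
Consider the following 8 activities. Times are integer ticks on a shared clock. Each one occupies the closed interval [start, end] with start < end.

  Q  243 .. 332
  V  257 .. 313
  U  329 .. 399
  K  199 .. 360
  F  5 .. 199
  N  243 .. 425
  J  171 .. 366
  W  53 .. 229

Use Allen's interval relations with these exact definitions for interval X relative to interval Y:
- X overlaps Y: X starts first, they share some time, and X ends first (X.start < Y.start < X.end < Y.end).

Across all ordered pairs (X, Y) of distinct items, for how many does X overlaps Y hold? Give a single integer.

9

Checking all 56 ordered pairs for relation 'overlaps'; matching pairs in alphabetical order:
(F, J): F overlaps J ✓
(F, W): F overlaps W ✓
(J, N): J overlaps N ✓
(J, U): J overlaps U ✓
(K, N): K overlaps N ✓
(K, U): K overlaps U ✓
(Q, U): Q overlaps U ✓
(W, J): W overlaps J ✓
(W, K): W overlaps K ✓
Count: 9.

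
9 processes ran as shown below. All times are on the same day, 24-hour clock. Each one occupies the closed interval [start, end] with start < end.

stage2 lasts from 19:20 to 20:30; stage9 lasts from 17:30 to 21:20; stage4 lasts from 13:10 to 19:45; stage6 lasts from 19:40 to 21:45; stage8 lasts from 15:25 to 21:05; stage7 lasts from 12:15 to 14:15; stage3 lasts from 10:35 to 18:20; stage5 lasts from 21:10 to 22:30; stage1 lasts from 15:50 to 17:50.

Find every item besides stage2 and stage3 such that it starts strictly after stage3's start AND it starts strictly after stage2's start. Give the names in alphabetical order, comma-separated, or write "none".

Conditions: its start is strictly after stage3's start (X.start > 10:35) AND its start is strictly after stage2's start (X.start > 19:20).
stage1: start 15:50 > 10:35? ✓; start 15:50 > 19:20? ✗ → no.
stage4: start 13:10 > 10:35? ✓; start 13:10 > 19:20? ✗ → no.
stage5: start 21:10 > 10:35? ✓; start 21:10 > 19:20? ✓ → yes.
stage6: start 19:40 > 10:35? ✓; start 19:40 > 19:20? ✓ → yes.
stage7: start 12:15 > 10:35? ✓; start 12:15 > 19:20? ✗ → no.
stage8: start 15:25 > 10:35? ✓; start 15:25 > 19:20? ✗ → no.
stage9: start 17:30 > 10:35? ✓; start 17:30 > 19:20? ✗ → no.
Result: stage5, stage6.

stage5, stage6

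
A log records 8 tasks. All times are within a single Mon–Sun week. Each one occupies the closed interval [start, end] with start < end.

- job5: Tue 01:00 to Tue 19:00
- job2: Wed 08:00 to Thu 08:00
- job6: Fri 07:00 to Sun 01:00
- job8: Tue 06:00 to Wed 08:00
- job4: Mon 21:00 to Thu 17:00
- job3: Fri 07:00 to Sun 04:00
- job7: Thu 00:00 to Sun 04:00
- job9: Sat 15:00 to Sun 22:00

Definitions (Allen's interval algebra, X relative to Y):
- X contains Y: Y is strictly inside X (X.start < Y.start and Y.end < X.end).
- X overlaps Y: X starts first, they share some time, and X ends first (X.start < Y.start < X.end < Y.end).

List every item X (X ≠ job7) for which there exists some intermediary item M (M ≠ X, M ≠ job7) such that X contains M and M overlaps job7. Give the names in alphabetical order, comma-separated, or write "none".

job4

Target job7 = [Thu 00:00, Sun 04:00].
Intermediaries M with M overlaps job7: job2, job4.
Via job2 — items with X contains job2: job4.
Via job4 — items with X contains job4: none.
Union: job4.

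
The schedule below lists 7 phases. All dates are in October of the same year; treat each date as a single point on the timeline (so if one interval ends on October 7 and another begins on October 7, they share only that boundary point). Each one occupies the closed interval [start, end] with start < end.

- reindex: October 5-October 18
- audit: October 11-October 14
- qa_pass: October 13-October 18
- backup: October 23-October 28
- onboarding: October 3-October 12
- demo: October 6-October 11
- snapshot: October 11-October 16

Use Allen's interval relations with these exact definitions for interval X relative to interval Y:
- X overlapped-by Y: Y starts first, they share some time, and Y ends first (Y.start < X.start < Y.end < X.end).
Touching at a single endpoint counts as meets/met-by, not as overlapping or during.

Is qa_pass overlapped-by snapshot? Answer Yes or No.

qa_pass = [October 13, October 18], snapshot = [October 11, October 16].
Actual relation of qa_pass to snapshot: overlapped-by.
Asked whether 'overlapped-by' holds → Yes.

Yes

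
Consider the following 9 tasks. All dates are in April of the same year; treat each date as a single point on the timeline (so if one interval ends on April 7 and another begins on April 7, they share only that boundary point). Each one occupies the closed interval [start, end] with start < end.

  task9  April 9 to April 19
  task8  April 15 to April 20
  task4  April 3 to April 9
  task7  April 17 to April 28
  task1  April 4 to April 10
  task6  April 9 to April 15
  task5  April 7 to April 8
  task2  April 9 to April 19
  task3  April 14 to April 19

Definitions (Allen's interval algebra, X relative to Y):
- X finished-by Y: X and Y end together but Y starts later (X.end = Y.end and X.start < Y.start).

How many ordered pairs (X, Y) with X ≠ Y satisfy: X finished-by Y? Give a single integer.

Checking all 72 ordered pairs for relation 'finished-by'; matching pairs in alphabetical order:
(task2, task3): task2 finished-by task3 ✓
(task9, task3): task9 finished-by task3 ✓
Count: 2.

2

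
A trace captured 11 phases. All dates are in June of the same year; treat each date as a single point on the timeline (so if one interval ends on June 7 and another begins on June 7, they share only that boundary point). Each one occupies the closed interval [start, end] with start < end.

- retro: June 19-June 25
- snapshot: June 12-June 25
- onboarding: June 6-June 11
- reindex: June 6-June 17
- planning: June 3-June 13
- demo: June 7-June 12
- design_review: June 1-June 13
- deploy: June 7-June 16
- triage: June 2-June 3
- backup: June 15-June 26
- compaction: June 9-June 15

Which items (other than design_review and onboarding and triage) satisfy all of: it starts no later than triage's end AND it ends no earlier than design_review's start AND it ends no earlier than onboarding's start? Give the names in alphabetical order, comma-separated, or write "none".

planning

Conditions: its start is no later than triage's end (X.start <= June 3) AND its end is no earlier than design_review's start (X.end >= June 1) AND its end is no earlier than onboarding's start (X.end >= June 6).
backup: start June 15 <= June 3? ✗; end June 26 >= June 1? ✓; end June 26 >= June 6? ✓ → no.
compaction: start June 9 <= June 3? ✗; end June 15 >= June 1? ✓; end June 15 >= June 6? ✓ → no.
demo: start June 7 <= June 3? ✗; end June 12 >= June 1? ✓; end June 12 >= June 6? ✓ → no.
deploy: start June 7 <= June 3? ✗; end June 16 >= June 1? ✓; end June 16 >= June 6? ✓ → no.
planning: start June 3 <= June 3? ✓; end June 13 >= June 1? ✓; end June 13 >= June 6? ✓ → yes.
reindex: start June 6 <= June 3? ✗; end June 17 >= June 1? ✓; end June 17 >= June 6? ✓ → no.
retro: start June 19 <= June 3? ✗; end June 25 >= June 1? ✓; end June 25 >= June 6? ✓ → no.
snapshot: start June 12 <= June 3? ✗; end June 25 >= June 1? ✓; end June 25 >= June 6? ✓ → no.
Result: planning.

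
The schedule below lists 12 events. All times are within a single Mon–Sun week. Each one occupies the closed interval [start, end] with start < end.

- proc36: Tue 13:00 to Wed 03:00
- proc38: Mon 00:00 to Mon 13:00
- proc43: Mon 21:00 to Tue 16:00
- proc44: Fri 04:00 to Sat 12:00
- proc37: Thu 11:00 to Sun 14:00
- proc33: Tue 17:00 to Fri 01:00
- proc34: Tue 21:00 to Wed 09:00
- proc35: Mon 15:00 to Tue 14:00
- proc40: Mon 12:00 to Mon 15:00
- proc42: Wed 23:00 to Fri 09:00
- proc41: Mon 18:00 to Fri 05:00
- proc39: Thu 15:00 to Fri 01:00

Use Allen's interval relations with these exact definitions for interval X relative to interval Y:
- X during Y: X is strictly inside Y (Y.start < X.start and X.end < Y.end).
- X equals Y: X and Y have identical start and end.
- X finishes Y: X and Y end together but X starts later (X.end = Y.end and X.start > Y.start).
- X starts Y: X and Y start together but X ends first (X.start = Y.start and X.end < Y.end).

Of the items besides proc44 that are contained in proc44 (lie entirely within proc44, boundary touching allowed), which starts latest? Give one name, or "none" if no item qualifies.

none

Target proc44 = [Fri 04:00, Sat 12:00].
proc33 [Tue 17:00, Fri 01:00] → before → excluded.
proc34 [Tue 21:00, Wed 09:00] → before → excluded.
proc35 [Mon 15:00, Tue 14:00] → before → excluded.
proc36 [Tue 13:00, Wed 03:00] → before → excluded.
proc37 [Thu 11:00, Sun 14:00] → contains → excluded.
proc38 [Mon 00:00, Mon 13:00] → before → excluded.
proc39 [Thu 15:00, Fri 01:00] → before → excluded.
proc40 [Mon 12:00, Mon 15:00] → before → excluded.
proc41 [Mon 18:00, Fri 05:00] → overlaps → excluded.
proc42 [Wed 23:00, Fri 09:00] → overlaps → excluded.
proc43 [Mon 21:00, Tue 16:00] → before → excluded.
No candidates → none.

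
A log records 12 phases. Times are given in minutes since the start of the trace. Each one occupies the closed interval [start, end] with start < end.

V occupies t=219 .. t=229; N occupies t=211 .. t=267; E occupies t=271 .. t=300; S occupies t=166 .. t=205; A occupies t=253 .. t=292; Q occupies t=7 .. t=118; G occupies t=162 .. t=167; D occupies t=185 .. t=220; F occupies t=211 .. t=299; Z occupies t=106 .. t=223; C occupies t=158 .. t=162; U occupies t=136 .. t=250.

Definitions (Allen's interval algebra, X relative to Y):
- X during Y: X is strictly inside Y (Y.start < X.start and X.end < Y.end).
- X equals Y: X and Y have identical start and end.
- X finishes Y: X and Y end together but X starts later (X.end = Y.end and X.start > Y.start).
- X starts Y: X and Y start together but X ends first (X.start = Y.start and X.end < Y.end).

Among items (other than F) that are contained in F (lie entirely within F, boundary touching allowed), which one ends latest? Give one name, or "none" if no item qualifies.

Target F = [t=211, t=299].
A [t=253, t=292] → during → candidate.
C [t=158, t=162] → before → excluded.
D [t=185, t=220] → overlaps → excluded.
E [t=271, t=300] → overlapped-by → excluded.
G [t=162, t=167] → before → excluded.
N [t=211, t=267] → starts → candidate.
Q [t=7, t=118] → before → excluded.
S [t=166, t=205] → before → excluded.
U [t=136, t=250] → overlaps → excluded.
V [t=219, t=229] → during → candidate.
Z [t=106, t=223] → overlaps → excluded.
Among candidates, latest end is t=292 → A.

A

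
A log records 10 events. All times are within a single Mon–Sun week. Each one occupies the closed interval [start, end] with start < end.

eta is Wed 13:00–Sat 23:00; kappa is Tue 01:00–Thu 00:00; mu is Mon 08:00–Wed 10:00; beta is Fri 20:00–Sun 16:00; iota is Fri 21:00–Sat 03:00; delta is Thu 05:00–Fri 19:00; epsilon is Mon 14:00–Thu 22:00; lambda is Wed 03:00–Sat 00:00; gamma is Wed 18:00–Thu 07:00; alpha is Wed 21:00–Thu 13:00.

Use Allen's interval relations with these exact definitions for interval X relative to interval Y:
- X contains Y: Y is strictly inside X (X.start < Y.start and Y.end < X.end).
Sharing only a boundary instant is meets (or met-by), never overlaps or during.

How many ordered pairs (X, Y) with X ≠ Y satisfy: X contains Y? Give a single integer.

11

Checking all 90 ordered pairs for relation 'contains'; matching pairs in alphabetical order:
(beta, iota): beta contains iota ✓
(epsilon, alpha): epsilon contains alpha ✓
(epsilon, gamma): epsilon contains gamma ✓
(epsilon, kappa): epsilon contains kappa ✓
(eta, alpha): eta contains alpha ✓
(eta, delta): eta contains delta ✓
(eta, gamma): eta contains gamma ✓
(eta, iota): eta contains iota ✓
(lambda, alpha): lambda contains alpha ✓
(lambda, delta): lambda contains delta ✓
(lambda, gamma): lambda contains gamma ✓
Count: 11.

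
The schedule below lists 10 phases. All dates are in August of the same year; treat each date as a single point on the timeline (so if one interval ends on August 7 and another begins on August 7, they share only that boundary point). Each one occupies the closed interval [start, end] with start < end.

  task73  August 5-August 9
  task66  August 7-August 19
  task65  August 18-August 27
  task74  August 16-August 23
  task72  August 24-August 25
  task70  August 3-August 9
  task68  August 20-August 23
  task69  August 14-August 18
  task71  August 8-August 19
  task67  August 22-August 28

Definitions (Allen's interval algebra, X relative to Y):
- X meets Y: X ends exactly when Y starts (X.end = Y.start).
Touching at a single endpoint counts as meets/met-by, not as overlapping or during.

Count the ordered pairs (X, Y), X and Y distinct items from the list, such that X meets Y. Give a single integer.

1

Checking all 90 ordered pairs for relation 'meets'; matching pairs in alphabetical order:
(task69, task65): task69 meets task65 ✓
Count: 1.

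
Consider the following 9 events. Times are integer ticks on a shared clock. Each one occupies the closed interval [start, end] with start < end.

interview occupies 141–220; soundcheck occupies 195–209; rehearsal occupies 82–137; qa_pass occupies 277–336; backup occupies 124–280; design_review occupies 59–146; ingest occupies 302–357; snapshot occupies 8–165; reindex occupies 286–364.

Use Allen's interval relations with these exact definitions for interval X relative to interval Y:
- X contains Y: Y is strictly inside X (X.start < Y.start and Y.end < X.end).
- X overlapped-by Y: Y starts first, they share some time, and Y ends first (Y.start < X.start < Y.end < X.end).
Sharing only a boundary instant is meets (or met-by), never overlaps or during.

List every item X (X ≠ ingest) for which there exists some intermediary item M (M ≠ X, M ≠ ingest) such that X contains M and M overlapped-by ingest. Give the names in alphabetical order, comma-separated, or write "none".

none

Target ingest = [302, 357].
Intermediaries M with M overlapped-by ingest: none.
Union: none.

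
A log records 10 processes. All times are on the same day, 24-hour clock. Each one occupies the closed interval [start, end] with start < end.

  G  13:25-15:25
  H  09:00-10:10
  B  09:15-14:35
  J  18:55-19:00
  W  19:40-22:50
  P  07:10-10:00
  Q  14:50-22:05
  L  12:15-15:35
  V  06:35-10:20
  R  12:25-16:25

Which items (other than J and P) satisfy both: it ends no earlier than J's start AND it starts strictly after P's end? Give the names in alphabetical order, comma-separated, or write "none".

Q, W

Conditions: its end is no earlier than J's start (X.end >= 18:55) AND its start is strictly after P's end (X.start > 10:00).
B: end 14:35 >= 18:55? ✗; start 09:15 > 10:00? ✗ → no.
G: end 15:25 >= 18:55? ✗; start 13:25 > 10:00? ✓ → no.
H: end 10:10 >= 18:55? ✗; start 09:00 > 10:00? ✗ → no.
L: end 15:35 >= 18:55? ✗; start 12:15 > 10:00? ✓ → no.
Q: end 22:05 >= 18:55? ✓; start 14:50 > 10:00? ✓ → yes.
R: end 16:25 >= 18:55? ✗; start 12:25 > 10:00? ✓ → no.
V: end 10:20 >= 18:55? ✗; start 06:35 > 10:00? ✗ → no.
W: end 22:50 >= 18:55? ✓; start 19:40 > 10:00? ✓ → yes.
Result: Q, W.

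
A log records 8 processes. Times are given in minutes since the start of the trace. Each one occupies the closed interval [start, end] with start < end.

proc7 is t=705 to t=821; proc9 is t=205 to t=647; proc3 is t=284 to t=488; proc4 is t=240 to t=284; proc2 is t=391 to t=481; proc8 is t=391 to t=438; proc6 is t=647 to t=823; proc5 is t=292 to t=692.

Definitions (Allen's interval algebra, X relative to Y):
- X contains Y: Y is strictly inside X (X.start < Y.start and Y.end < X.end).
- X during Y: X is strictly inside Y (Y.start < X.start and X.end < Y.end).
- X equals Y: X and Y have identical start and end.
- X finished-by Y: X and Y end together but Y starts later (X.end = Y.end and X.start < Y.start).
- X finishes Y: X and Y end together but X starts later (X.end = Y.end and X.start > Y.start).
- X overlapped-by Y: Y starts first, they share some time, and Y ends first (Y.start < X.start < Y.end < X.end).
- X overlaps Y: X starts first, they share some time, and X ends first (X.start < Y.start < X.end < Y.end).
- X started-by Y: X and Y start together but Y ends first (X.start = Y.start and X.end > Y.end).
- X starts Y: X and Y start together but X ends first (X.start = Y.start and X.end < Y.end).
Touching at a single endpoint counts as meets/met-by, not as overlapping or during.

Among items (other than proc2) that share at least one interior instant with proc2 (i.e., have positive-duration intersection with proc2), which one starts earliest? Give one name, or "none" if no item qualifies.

Target proc2 = [t=391, t=481].
proc3 [t=284, t=488] → contains → candidate.
proc4 [t=240, t=284] → before → excluded.
proc5 [t=292, t=692] → contains → candidate.
proc6 [t=647, t=823] → after → excluded.
proc7 [t=705, t=821] → after → excluded.
proc8 [t=391, t=438] → starts → candidate.
proc9 [t=205, t=647] → contains → candidate.
Among candidates, earliest start is t=205 → proc9.

proc9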